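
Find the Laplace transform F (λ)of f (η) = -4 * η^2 -8/λ^3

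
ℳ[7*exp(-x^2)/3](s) 7*gamma(s/2)/6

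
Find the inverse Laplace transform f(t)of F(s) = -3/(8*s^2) -3*t/8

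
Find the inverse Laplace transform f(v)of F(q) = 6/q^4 v^3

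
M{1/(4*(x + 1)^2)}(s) (-pi*s + pi)/(4*sin(pi*s))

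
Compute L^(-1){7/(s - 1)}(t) 7 * exp(t)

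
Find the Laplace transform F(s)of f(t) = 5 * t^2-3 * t 10/s^3-3/s^2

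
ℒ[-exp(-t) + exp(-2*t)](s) 1/(s + 2) - 1/(s + 1)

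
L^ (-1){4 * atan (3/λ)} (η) 4 * sin (3 * η)/η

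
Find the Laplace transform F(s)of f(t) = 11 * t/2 11/(2 * s^2)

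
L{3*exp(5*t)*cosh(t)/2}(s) 3*(s - 5)/(2*((s - 5)^2 - 1))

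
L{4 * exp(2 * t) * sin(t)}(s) 4/((s - 2)^2+1)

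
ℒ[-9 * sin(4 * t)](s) -36/(s^2 + 16)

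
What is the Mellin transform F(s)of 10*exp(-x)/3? 10*gamma(s)/3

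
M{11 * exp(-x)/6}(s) 11 * gamma(s)/6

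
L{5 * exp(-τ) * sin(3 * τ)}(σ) 15/((σ + 1)^2 + 9)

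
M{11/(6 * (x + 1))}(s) 11 * pi * csc(pi * s)/6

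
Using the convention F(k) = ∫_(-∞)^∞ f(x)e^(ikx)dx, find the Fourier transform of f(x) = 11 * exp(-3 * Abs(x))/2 33/(k^2 + 9)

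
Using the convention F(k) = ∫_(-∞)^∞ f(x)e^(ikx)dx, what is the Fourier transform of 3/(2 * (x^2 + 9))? pi * exp(-3 * Abs(k))/2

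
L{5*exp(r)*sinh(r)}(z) 5/(z*(z - 2))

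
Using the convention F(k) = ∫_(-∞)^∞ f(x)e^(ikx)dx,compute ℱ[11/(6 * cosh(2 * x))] 11 * pi/(12 * cosh(pi * k/4))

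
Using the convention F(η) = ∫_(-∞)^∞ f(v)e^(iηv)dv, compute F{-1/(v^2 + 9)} -pi*exp(-3*Abs(η))/3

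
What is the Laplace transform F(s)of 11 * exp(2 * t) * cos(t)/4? 11 * (s - 2)/(4 * ((s - 2)^2 + 1))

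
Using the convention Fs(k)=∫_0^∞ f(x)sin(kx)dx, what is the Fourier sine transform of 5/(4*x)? 5*pi/8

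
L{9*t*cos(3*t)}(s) 9*(s^2-9)/(s^2 + 9)^2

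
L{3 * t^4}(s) 72/s^5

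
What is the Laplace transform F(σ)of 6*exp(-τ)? 6/(σ + 1)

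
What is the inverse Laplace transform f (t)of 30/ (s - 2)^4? 5*t^3*exp (2*t)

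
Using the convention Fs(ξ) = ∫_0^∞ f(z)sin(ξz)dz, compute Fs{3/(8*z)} 3*pi/16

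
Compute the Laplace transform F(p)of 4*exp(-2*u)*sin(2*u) 8/((p + 2)^2 + 4)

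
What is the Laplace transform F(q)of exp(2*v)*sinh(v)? 1/((q - 2)^2 - 1)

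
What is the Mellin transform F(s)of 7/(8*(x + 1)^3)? 7*pi*(s - 2)*(s - 1)/(16*sin(pi*s))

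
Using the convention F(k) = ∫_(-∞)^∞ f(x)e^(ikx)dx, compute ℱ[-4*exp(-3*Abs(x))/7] -24/(7*k^2 + 63)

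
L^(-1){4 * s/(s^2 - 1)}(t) 4 * cosh(t)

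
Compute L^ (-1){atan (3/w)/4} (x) sin (3*x)/ (4*x)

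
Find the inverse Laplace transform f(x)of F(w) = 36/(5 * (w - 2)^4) 6 * x^3 * exp(2 * x)/5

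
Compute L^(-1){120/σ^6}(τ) τ^5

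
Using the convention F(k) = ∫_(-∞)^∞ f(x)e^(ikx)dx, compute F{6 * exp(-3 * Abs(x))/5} 36/(5 * (k^2 + 9))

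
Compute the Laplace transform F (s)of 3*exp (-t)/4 3/ (4*(s + 1))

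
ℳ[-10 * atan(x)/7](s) 5 * pi * sec(pi * s/2)/(7 * s)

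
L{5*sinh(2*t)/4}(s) 5/(2*(s^2 - 4))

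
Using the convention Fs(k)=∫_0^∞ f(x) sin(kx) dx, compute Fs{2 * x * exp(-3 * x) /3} 4 * k/(k^2 + 9) ^2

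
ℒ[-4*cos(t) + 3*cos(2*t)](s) 3*s/(s^2 + 4) - 4*s/(s^2 + 1)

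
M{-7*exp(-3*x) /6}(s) -7*gamma(s) /(6*3^s) 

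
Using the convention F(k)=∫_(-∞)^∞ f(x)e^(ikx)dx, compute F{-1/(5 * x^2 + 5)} -pi * exp(-Abs(k))/5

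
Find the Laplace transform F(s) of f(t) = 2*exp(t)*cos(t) 2*(s - 1) /((s - 1) ^2+1) 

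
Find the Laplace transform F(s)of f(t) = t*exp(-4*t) (s + 4)^(-2)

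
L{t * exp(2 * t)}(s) (s - 2)^(-2)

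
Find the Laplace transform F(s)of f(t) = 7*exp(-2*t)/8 7/(8*(s + 2))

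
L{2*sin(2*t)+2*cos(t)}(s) 4/(s^2+4)+2*s/(s^2+1)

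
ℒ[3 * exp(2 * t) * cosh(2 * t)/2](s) 3 * (s - 2)/(2 * s * (s - 4))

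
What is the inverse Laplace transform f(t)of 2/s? 2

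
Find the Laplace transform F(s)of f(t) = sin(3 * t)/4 3/(4 * (s^2 + 9))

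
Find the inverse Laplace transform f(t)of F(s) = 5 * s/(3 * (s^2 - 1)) 5 * cosh(t)/3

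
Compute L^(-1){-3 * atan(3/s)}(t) -3 * sin(3 * t)/t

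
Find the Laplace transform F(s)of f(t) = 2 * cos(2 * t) 2 * s/(s^2 + 4)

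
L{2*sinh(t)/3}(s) 2/(3*(s^2 - 1))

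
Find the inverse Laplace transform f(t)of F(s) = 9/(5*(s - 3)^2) 9*t*exp(3*t)/5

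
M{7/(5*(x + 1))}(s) 7*pi*csc(pi*s)/5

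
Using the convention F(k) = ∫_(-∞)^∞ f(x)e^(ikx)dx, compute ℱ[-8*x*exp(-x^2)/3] -4*I*sqrt(pi)*k*exp(-k^2/4)/3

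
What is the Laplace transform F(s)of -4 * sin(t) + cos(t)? s/(s^2 + 1)-4/(s^2 + 1)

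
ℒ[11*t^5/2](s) 660/s^6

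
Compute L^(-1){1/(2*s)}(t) 1/2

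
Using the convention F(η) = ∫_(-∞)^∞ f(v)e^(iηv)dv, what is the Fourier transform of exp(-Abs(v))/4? 1/(2*(η^2 + 1))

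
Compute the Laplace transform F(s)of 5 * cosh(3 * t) 5 * s/(s^2-9)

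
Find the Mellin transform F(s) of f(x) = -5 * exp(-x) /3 -5 * gamma(s) /3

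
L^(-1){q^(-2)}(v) v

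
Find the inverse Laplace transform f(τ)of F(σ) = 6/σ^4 τ^3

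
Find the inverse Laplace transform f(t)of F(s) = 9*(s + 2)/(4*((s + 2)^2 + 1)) 9*exp(-2*t)*cos(t)/4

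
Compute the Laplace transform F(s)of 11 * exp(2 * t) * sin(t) 11/((s - 2)^2 + 1)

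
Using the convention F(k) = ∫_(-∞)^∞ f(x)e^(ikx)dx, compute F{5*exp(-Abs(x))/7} 10/(7*(k^2 + 1))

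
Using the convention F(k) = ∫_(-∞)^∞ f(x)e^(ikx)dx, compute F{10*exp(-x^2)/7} 10*sqrt(pi)*exp(-k^2/4)/7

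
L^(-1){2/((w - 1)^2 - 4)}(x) exp(x)*sinh(2*x)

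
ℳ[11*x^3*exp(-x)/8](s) 11*gamma(s + 3)/8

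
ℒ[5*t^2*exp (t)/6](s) 5/ (3*(s - 1)^3)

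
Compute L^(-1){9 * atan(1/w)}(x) 9 * sin(x)/x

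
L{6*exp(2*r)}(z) 6/(z - 2)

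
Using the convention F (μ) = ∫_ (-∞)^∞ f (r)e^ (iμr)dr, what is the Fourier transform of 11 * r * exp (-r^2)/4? 11 * I * sqrt (pi) * μ * exp (-μ^2/4)/8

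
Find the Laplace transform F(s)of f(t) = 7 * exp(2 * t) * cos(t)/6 7 * (s - 2)/(6 * ((s - 2)^2+1))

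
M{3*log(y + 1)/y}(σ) -3*pi*csc(pi*σ)/(σ - 1)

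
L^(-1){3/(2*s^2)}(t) 3*t/2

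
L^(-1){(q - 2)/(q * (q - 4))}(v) exp(2 * v) * cosh(2 * v)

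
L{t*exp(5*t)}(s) (s - 5)^(-2)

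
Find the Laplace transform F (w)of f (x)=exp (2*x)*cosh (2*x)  (w - 2)/ (w*(w - 4))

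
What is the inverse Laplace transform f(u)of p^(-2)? u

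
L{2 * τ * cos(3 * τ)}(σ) 2 * (σ^2 - 9)/(σ^2 + 9)^2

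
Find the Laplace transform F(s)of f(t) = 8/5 8/(5 * s)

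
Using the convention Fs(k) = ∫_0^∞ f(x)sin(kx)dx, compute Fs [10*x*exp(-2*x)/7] 40*k/(7*(k^2 + 4)^2)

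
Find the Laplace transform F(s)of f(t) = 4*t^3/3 8/s^4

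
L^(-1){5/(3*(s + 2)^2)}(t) 5*t*exp(-2*t)/3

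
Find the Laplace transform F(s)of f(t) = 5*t 5/s^2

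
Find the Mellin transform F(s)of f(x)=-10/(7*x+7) -10*pi*csc(pi*s)/7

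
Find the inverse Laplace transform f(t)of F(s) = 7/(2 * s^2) 7 * t/2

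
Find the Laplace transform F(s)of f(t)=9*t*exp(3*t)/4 9/(4*(s - 3)^2)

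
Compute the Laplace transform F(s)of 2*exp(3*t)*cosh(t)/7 2*(s - 3)/(7*((s - 3)^2 - 1))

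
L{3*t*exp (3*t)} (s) 3/ (s - 3)^2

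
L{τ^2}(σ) 2/σ^3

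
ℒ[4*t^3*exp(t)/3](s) 8/(s - 1)^4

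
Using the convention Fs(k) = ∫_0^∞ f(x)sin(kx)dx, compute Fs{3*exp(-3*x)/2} 3*k/(2*(k^2 + 9))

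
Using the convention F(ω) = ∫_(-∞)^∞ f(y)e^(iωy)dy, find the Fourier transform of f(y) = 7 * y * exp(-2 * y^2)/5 7 * sqrt(2) * I * sqrt(pi) * ω * exp(-ω^2/8)/40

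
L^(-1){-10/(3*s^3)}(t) -5*t^2/3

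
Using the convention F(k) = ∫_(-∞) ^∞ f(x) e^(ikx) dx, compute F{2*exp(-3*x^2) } 2*sqrt(3)*sqrt(pi)*exp(-k^2/12) /3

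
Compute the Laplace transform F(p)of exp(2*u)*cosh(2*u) (p - 2)/(p*(p - 4))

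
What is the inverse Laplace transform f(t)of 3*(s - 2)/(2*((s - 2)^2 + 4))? 3*exp(2*t)*cos(2*t)/2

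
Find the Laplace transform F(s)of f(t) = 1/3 1/(3*s)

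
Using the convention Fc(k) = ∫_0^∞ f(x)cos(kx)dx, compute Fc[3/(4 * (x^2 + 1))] 3 * pi * exp(-k)/8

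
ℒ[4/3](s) 4/(3*s)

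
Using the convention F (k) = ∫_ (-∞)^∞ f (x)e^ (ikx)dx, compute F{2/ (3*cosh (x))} 2*pi/ (3*cosh (pi*k/2))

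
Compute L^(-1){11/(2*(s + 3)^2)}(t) 11*t*exp(-3*t)/2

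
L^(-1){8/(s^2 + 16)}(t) 2 * sin(4 * t)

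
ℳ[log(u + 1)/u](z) -pi * csc(pi * z)/(z - 1)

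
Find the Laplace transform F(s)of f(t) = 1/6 1/(6*s)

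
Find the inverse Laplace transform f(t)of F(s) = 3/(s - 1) 3 * exp(t)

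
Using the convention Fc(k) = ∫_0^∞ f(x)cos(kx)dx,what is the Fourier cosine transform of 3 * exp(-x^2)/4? 3 * sqrt(pi) * exp(-k^2/4)/8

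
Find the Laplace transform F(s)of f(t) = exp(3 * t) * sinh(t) 1/((s - 3)^2 - 1)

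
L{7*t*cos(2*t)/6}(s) 7*(s^2 - 4)/(6*(s^2+4)^2)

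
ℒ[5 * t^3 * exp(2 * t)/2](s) 15/(s - 2)^4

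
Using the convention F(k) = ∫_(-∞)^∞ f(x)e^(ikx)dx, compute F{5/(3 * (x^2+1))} 5 * pi * exp(-Abs(k))/3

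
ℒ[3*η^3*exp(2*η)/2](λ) 9/(λ - 2)^4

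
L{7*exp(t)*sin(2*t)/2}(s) 7/((s - 1)^2 + 4)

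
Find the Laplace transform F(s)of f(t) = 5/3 5/(3*s)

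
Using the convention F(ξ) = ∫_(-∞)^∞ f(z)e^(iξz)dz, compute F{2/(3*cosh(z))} 2*pi/(3*cosh(pi*ξ/2))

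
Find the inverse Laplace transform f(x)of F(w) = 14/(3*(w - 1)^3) 7*x^2*exp(x)/3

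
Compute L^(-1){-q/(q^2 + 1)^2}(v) -v*sin(v)/2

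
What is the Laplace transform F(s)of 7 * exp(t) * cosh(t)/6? 7 * (s - 1)/(6 * s * (s - 2))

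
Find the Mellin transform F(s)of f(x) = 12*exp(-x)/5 12*gamma(s)/5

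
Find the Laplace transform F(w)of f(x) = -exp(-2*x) -1/(w + 2)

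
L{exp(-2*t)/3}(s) 1/(3*(s + 2))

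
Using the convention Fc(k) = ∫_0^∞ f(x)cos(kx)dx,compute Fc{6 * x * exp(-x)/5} 6 * (1 - k^2)/(5 * (k^2 + 1)^2)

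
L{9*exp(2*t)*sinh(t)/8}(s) 9/(8*((s - 2)^2 - 1))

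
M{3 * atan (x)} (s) -3 * pi * sec (pi * s/2)/ (2 * s)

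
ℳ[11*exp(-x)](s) 11*gamma(s)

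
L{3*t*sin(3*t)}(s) 18*s/(s^2 + 9)^2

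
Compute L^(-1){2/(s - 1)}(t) 2*exp(t)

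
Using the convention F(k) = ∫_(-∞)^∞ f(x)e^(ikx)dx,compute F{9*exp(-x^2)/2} 9*sqrt(pi)*exp(-k^2/4)/2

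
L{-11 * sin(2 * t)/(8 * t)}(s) -11 * atan(2/s)/8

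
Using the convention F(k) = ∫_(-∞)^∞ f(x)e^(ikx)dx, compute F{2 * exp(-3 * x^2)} 2 * sqrt(3) * sqrt(pi) * exp(-k^2/12)/3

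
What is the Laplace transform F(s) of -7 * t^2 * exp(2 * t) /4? -7/(2 * (s - 2) ^3) 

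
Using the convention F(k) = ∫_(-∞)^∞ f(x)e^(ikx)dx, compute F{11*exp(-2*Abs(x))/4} 11/(k^2 + 4)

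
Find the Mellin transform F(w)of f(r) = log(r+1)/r -pi*csc(pi*w)/(w - 1)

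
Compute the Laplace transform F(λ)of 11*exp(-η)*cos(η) 11*(λ + 1)/((λ + 1)^2 + 1)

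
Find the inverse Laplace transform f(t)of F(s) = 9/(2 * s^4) 3 * t^3/4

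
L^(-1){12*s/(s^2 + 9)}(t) 12*cos(3*t)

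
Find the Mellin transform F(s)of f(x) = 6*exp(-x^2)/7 3*gamma(s/2)/7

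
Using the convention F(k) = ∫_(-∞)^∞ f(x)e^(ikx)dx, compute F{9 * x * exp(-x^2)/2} 9 * I * sqrt(pi) * k * exp(-k^2/4)/4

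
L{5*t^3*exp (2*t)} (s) 30/ (s - 2)^4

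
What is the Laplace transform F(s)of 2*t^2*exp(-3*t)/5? 4/(5*(s + 3)^3)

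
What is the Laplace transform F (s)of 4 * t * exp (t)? 4/ (s - 1)^2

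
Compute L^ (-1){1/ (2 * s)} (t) 1/2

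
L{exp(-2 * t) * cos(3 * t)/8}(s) (s + 2)/(8 * ((s + 2)^2 + 9))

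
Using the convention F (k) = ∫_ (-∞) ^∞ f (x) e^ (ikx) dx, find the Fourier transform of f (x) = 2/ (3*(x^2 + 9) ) 2*pi*exp (-3*Abs (k) ) /9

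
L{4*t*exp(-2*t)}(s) 4/(s + 2)^2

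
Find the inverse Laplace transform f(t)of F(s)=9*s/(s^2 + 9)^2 3*t*sin(3*t)/2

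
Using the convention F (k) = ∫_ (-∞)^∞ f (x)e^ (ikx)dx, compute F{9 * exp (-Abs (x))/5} 18/ (5 * (k^2 + 1))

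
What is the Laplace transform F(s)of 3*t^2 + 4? 4/s + 6/s^3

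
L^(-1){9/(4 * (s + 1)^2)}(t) 9 * t * exp(-t)/4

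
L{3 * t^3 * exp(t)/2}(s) 9/(s - 1)^4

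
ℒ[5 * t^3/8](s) 15/(4 * s^4)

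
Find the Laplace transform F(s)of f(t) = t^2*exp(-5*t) 2/(s + 5)^3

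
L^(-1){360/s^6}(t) 3*t^5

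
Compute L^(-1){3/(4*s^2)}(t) 3*t/4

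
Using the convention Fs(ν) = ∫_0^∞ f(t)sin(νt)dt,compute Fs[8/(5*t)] 4*pi/5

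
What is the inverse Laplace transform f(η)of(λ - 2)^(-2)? η*exp(2*η)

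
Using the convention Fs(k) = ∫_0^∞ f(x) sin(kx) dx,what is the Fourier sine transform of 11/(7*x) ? 11*pi/14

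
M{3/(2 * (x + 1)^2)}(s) -3 * pi * (s - 1)/(2 * sin(pi * s))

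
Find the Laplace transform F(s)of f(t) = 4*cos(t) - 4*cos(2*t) 4*s/(s^2 + 1) - 4*s/(s^2 + 4)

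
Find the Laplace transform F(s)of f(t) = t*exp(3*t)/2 1/(2*(s - 3)^2)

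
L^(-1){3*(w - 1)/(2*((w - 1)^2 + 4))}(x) 3*exp(x)*cos(2*x)/2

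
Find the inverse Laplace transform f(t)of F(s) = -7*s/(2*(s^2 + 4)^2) -7*t*sin(2*t)/8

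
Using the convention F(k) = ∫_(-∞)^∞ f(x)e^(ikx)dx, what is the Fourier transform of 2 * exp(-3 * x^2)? 2 * sqrt(3) * sqrt(pi) * exp(-k^2/12)/3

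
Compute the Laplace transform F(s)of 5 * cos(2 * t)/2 5 * s/(2 * (s^2 + 4))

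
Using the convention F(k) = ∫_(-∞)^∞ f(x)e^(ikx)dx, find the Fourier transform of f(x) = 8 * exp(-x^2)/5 8 * sqrt(pi) * exp(-k^2/4)/5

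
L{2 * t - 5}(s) 2/s^2 - 5/s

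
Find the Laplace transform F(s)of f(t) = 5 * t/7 5/(7 * s^2)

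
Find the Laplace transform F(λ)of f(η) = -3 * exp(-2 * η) -3/(λ + 2)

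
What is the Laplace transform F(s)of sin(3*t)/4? 3/(4*(s^2+9))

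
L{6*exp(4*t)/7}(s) 6/(7*(s - 4))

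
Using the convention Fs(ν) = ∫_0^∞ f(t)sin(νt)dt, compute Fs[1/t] pi/2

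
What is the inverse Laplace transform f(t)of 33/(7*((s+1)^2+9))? 11*exp(-t)*sin(3*t)/7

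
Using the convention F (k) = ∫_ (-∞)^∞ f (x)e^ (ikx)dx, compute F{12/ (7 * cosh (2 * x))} 6 * pi/ (7 * cosh (pi * k/4))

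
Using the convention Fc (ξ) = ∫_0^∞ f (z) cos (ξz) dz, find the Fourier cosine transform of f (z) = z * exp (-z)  (1 - ξ^2) / (ξ^2 + 1) ^2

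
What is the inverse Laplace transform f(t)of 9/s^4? 3 * t^3/2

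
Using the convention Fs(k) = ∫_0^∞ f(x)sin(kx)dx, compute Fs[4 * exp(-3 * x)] 4 * k/(k^2 + 9)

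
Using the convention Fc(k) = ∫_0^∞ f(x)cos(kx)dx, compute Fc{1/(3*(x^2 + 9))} pi*exp(-3*k)/18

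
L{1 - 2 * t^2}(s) 1/s - 4/s^3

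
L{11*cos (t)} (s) 11*s/ (s^2 + 1)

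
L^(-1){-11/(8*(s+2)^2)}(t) -11*t*exp(-2*t)/8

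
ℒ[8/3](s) 8/(3*s)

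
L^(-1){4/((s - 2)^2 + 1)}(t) 4 * exp(2 * t) * sin(t)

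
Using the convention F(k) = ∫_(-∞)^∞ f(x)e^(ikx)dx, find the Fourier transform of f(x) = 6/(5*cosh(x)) 6*pi/(5*cosh(pi*k/2))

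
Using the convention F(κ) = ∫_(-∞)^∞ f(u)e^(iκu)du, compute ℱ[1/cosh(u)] pi/cosh(pi * κ/2)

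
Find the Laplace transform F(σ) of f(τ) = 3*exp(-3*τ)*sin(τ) 3/((σ + 3) ^2 + 1) 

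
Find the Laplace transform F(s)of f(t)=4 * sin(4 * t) 16/(s^2 + 16)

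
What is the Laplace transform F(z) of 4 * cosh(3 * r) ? 4 * z/(z^2 - 9) 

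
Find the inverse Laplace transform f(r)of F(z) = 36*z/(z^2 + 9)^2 6*r*sin(3*r)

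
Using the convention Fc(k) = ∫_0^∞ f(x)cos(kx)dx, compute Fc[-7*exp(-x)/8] -7/(8*k^2 + 8)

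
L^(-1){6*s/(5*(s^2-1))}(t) 6*cosh(t)/5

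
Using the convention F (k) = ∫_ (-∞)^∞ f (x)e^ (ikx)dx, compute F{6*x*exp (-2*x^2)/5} 3*sqrt (2)*I*sqrt (pi)*k*exp (-k^2/8)/20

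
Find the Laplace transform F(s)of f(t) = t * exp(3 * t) (s - 3)^(-2)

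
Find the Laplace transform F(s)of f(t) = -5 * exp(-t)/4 -5/(4 * s + 4)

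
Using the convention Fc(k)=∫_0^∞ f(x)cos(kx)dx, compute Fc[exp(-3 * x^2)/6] sqrt(3) * sqrt(pi) * exp(-k^2/12)/36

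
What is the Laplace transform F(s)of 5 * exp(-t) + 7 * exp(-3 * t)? 7/(s + 3) + 5/(s + 1)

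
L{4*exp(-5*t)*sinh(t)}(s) 4/((s + 5)^2 - 1)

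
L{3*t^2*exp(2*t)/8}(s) 3/(4*(s - 2)^3)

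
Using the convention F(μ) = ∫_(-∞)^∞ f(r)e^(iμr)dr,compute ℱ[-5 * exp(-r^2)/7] -5 * sqrt(pi) * exp(-μ^2/4)/7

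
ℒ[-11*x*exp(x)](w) -11/(w - 1)^2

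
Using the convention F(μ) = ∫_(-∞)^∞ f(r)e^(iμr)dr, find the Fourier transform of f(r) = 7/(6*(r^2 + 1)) 7*pi*exp(-Abs(μ))/6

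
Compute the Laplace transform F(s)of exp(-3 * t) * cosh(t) (s + 3)/((s + 3)^2 - 1)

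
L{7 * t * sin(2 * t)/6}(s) 14 * s/(3 * (s^2 + 4)^2)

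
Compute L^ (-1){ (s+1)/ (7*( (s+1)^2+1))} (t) exp (-t)*cos (t)/7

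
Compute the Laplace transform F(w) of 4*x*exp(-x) 4/(w + 1) ^2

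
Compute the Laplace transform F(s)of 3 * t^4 72/s^5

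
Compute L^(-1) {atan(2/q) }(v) sin(2*v) /v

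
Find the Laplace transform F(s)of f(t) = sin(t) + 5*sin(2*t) 10/(s^2 + 4) + 1/(s^2 + 1)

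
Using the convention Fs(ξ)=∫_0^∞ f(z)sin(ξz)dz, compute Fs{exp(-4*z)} ξ/(ξ^2 + 16)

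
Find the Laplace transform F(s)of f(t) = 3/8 3/(8*s)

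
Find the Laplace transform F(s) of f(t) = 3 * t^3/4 9/(2 * s^4) 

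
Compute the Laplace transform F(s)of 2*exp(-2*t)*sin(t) 2/((s + 2)^2 + 1)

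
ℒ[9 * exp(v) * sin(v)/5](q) 9/(5 * ((q - 1)^2 + 1))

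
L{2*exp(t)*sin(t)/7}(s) 2/(7*((s - 1)^2 + 1))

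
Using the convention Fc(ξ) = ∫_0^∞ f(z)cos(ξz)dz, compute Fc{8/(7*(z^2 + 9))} 4*pi*exp(-3*ξ)/21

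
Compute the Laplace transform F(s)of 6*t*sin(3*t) 36*s/(s^2+9)^2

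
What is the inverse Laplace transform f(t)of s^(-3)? t^2/2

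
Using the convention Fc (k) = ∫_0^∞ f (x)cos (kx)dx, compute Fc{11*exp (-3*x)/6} 11/ (2*(k^2 + 9))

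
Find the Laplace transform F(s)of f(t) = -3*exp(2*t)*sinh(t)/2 -3/(2*(s - 2)^2 - 2)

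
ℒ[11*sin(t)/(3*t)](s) 11*atan(1/s)/3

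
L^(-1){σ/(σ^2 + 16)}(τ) cos(4*τ)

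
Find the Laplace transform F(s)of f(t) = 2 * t 2/s^2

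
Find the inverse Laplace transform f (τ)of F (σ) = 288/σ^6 12*τ^5/5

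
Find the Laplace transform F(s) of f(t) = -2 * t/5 -2/(5 * s^2) 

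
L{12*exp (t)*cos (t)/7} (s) 12*(s - 1)/ (7*( (s - 1)^2 + 1))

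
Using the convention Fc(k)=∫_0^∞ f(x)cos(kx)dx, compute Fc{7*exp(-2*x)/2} 7/(k^2 + 4)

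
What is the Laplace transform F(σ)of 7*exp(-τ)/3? 7/(3*(σ + 1))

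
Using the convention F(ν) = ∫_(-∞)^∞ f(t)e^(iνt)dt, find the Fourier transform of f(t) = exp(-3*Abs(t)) 6/(ν^2+9)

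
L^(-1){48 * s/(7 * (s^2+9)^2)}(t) 8 * t * sin(3 * t)/7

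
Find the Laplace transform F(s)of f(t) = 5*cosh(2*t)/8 5*s/(8*(s^2 - 4))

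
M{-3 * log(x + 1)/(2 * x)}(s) 3 * pi * csc(pi * s)/(2 * (s - 1))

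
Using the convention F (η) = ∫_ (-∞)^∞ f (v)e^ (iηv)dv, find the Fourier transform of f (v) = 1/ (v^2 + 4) pi*exp (-2*Abs (η))/2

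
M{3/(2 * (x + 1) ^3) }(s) 3 * pi * (s - 2) * (s - 1) /(4 * sin(pi * s) ) 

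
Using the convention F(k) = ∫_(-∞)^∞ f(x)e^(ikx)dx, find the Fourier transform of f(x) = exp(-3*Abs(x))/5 6/(5*(k^2 + 9))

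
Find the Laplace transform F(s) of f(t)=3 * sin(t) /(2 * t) 3 * atan(1/s) /2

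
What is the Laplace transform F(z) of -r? -1/z^2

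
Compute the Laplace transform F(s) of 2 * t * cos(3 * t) 2 * (s^2 - 9) /(s^2 + 9) ^2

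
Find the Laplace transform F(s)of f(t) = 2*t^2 4/s^3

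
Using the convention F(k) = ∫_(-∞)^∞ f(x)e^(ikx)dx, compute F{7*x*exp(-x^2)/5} 7*I*sqrt(pi)*k*exp(-k^2/4)/10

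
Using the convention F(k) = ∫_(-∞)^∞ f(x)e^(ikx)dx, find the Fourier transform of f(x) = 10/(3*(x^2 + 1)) 10*pi*exp(-Abs(k))/3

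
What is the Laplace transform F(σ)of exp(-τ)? 1/(σ+1)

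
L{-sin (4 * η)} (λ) -4/ (λ^2 + 16)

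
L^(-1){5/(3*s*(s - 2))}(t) 5*exp(t)*sinh(t)/3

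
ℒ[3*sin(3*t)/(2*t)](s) 3*atan(3/s)/2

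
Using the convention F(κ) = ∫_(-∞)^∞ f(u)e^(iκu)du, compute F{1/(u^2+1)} pi*exp(-Abs(κ))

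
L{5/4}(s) 5/(4*s)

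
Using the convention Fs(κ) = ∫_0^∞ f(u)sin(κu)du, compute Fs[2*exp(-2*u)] 2*κ/(κ^2 + 4)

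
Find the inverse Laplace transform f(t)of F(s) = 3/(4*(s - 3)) 3*exp(3*t)/4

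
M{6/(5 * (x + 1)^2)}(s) -6 * pi * (s - 1)/(5 * sin(pi * s))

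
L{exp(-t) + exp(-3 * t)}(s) 1/(s + 3) + 1/(s + 1)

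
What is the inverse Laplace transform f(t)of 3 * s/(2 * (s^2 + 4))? 3 * cos(2 * t)/2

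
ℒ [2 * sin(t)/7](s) 2/(7 * (s^2 + 1))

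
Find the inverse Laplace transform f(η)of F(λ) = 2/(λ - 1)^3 η^2 * exp(η)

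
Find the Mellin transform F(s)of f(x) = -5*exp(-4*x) -5*gamma(s)/4^s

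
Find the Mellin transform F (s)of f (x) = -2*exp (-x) -2*gamma (s)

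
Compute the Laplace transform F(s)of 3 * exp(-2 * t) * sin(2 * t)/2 3/((s + 2)^2 + 4)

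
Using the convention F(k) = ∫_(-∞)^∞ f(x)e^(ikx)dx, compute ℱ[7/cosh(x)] 7*pi/cosh(pi*k/2)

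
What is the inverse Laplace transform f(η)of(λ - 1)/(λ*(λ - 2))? exp(η)*cosh(η)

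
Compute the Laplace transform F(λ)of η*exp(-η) (λ+1)^(-2)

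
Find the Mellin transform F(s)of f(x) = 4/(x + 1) 4*pi*csc(pi*s)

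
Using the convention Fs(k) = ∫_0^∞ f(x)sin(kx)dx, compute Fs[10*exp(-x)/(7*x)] 10*atan(k)/7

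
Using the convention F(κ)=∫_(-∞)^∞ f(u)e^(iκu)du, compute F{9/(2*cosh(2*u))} 9*pi/(4*cosh(pi*κ/4))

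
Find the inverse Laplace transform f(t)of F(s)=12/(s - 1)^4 2*t^3*exp(t)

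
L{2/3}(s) 2/(3*s)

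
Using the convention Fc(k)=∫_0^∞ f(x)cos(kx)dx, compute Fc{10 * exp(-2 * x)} 20/(k^2+4)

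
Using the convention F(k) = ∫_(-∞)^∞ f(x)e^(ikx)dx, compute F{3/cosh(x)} 3*pi/cosh(pi*k/2)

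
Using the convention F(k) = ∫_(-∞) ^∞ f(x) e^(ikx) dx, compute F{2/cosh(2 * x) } pi/cosh(pi * k/4) 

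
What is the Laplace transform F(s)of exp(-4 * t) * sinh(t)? 1/((s + 4)^2 - 1)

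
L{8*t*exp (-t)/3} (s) 8/ (3*(s + 1)^2)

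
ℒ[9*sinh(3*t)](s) 27/(s^2 - 9)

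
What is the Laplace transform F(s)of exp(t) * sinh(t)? 1/(s * (s - 2))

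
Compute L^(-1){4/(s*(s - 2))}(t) 4*exp(t)*sinh(t)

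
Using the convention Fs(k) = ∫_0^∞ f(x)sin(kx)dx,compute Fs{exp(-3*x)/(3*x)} atan(k/3)/3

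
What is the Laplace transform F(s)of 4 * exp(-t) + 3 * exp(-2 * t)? 4/(s + 1) + 3/(s + 2)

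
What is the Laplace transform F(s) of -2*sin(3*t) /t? -2*atan(3/s) 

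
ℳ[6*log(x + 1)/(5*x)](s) -6*pi*csc(pi*s)/(5*s - 5)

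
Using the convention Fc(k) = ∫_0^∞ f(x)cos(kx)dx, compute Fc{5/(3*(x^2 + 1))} 5*pi*exp(-k)/6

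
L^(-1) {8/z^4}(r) 4*r^3/3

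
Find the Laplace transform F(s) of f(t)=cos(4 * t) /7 s/(7 * (s^2 + 16) ) 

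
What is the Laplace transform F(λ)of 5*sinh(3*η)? 15/(λ^2-9)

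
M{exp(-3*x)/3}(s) gamma(s)/(3*3^s)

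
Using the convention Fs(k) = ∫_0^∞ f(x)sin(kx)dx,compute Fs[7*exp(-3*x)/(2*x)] 7*atan(k/3)/2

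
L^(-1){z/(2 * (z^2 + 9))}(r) cos(3 * r)/2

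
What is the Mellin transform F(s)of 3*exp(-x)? 3*gamma(s)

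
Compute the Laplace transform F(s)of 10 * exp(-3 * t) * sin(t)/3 10/(3 * ((s + 3)^2 + 1))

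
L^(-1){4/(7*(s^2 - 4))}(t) 2*sinh(2*t)/7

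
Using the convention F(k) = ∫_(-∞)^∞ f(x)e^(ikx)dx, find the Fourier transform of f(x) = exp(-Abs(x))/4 1/(2*(k^2+1))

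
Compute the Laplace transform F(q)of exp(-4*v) 1/(q + 4)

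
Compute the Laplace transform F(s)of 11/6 11/(6*s)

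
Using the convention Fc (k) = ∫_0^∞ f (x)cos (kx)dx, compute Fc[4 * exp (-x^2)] 2 * sqrt (pi) * exp (-k^2/4)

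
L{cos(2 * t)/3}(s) s/(3 * (s^2 + 4))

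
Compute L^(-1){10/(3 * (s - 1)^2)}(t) 10 * t * exp(t)/3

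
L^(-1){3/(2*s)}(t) 3/2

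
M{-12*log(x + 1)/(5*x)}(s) 12*pi*csc(pi*s)/(5*(s - 1))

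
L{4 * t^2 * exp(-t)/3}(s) 8/(3 * (s + 1)^3)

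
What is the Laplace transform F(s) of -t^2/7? -2/(7*s^3) 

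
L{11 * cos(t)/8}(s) 11 * s/(8 * (s^2 + 1))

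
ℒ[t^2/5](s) 2/ (5*s^3)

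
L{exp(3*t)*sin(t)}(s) 1/((s - 3)^2 + 1)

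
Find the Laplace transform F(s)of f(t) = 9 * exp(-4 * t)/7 9/(7 * (s + 4))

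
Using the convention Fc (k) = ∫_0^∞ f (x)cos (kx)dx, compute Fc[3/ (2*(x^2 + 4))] 3*pi*exp (-2*k)/8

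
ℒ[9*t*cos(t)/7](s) 9*(s^2 - 1)/(7*(s^2 + 1)^2)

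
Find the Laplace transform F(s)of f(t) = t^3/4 3/(2 * s^4)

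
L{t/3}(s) 1/(3 * s^2)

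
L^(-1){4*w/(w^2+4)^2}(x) x*sin(2*x)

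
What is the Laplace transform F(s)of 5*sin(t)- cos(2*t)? 5/(s^2+1)- s/(s^2+4)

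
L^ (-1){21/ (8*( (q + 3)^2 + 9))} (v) 7*exp (-3*v)*sin (3*v)/8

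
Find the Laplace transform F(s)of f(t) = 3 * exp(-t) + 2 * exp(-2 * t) 2/(s + 2) + 3/(s + 1)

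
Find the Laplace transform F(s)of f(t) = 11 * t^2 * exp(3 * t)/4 11/(2 * (s - 3)^3)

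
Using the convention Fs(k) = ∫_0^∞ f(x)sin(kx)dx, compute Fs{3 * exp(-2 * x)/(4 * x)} 3 * atan(k/2)/4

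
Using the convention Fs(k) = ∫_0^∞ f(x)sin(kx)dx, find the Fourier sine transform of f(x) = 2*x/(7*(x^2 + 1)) pi*exp(-k)/7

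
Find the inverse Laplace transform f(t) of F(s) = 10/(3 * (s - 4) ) 10 * exp(4 * t) /3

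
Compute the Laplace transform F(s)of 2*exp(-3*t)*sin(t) 2/((s + 3)^2 + 1)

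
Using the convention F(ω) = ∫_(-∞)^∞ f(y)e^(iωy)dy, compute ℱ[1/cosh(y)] pi/cosh(pi*ω/2)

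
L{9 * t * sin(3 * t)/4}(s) 27 * s/(2 * (s^2 + 9)^2)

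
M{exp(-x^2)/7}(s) gamma(s/2)/14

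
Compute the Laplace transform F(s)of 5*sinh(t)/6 5/(6*(s^2-1))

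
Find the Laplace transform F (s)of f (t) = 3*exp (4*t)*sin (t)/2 3/ (2*( (s - 4)^2 + 1))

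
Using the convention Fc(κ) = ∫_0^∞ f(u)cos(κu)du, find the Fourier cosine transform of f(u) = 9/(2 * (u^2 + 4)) 9 * pi * exp(-2 * κ)/8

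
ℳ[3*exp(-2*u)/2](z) 3*gamma(z)/(2*2^z)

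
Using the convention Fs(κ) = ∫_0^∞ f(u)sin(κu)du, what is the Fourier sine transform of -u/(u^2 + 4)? -pi*exp(-2*κ)/2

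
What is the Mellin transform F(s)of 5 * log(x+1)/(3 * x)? -5 * pi * csc(pi * s)/(3 * s - 3)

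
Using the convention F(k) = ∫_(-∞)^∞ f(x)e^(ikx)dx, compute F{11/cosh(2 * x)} 11 * pi/(2 * cosh(pi * k/4))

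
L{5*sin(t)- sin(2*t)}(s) 5/(s^2 + 1) - 2/(s^2 + 4)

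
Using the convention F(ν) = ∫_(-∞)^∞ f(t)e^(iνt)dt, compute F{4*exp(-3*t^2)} 4*sqrt(3)*sqrt(pi)*exp(-ν^2/12)/3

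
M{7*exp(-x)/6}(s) 7*gamma(s)/6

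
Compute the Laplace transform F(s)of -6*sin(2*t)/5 -12/(5*s^2 + 20)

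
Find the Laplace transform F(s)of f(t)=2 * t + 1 1/s + 2/s^2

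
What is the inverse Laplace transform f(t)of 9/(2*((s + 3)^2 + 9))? 3*exp(-3*t)*sin(3*t)/2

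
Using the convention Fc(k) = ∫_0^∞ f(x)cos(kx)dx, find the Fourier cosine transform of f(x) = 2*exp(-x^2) sqrt(pi)*exp(-k^2/4)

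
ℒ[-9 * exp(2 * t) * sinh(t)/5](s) -9/(5 * (s - 2)^2 - 5)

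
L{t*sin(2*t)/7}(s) 4*s/(7*(s^2+4)^2)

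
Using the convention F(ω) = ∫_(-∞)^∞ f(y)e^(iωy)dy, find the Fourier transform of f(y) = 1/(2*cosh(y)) pi/(2*cosh(pi*ω/2))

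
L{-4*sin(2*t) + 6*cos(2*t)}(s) 6*s/(s^2 + 4) - 8/(s^2 + 4)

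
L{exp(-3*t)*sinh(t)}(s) 1/((s+3)^2-1)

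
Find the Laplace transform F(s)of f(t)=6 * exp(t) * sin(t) 6/((s - 1)^2 + 1)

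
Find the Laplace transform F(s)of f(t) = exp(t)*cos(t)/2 (s - 1)/(2*((s - 1)^2 + 1))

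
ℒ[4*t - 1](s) 4/s^2 - 1/s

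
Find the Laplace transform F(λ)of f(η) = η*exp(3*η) (λ - 3)^(-2)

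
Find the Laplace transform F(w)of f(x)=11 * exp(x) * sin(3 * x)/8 33/(8 * ((w - 1)^2 + 9))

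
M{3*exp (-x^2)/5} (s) 3*gamma (s/2)/10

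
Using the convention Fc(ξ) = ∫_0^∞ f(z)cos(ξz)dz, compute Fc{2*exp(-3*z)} 6/(ξ^2 + 9)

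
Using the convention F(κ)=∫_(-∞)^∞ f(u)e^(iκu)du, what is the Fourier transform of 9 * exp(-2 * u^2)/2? 9 * sqrt(2) * sqrt(pi) * exp(-κ^2/8)/4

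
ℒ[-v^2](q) -2/q^3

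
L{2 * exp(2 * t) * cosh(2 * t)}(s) 2 * (s - 2)/(s * (s - 4))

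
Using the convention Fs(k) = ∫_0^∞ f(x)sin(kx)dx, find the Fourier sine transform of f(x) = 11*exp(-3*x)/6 11*k/(6*(k^2 + 9))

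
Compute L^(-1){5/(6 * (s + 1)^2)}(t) 5 * t * exp(-t)/6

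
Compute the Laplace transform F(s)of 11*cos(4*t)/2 11*s/(2*(s^2 + 16))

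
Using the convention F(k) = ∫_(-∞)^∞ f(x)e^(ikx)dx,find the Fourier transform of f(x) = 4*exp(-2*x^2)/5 2*sqrt(2)*sqrt(pi)*exp(-k^2/8)/5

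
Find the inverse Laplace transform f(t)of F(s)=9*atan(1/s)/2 9*sin(t)/(2*t)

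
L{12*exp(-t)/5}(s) 12/(5*(s + 1))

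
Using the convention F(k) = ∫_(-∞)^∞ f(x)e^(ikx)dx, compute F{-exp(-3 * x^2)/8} -sqrt(3) * sqrt(pi) * exp(-k^2/12)/24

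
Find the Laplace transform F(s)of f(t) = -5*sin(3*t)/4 -15/(4*s^2 + 36)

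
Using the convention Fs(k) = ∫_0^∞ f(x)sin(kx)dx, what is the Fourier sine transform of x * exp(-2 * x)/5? 4 * k/(5 * (k^2 + 4)^2)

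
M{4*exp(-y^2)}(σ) 2*gamma(σ/2)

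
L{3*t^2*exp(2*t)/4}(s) 3/(2*(s - 2)^3)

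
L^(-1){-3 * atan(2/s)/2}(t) -3 * sin(2 * t)/(2 * t)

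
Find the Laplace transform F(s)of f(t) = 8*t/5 8/(5*s^2)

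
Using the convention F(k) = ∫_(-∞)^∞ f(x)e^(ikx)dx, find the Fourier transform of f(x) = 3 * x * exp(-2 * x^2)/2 3 * sqrt(2) * I * sqrt(pi) * k * exp(-k^2/8)/16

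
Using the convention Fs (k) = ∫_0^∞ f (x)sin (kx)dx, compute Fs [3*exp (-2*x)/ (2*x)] 3*atan (k/2)/2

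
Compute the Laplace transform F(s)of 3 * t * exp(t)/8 3/(8 * (s - 1)^2)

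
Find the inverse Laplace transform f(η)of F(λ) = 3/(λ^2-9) sinh(3*η)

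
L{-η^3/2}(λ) -3/λ^4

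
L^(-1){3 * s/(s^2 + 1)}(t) 3 * cos(t)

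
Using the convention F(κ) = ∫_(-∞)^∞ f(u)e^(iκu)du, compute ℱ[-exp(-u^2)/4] -sqrt(pi) * exp(-κ^2/4)/4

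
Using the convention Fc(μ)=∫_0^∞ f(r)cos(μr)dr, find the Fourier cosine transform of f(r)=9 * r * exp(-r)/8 9 * (1 - μ^2)/(8 * (μ^2 + 1)^2)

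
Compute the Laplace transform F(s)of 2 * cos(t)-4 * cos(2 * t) 2 * s/(s^2+1)-4 * s/(s^2+4)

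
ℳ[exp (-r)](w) gamma (w)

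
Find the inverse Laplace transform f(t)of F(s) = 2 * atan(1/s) 2 * sin(t)/t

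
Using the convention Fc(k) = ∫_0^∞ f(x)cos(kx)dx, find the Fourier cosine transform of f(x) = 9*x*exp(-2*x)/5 9*(4 - k^2)/(5*(k^2+4)^2)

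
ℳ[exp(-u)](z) gamma(z)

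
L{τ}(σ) σ^(-2)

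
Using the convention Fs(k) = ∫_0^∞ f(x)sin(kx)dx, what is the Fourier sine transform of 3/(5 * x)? 3 * pi/10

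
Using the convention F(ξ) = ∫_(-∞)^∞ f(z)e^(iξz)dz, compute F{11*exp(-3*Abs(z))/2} 33/(ξ^2+9)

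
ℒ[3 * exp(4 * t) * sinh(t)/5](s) 3/(5 * ((s - 4)^2 - 1))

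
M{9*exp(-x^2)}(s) 9*gamma(s/2)/2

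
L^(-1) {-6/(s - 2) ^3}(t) -3*t^2*exp(2*t) 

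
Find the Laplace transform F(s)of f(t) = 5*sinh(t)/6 5/(6*(s^2 - 1))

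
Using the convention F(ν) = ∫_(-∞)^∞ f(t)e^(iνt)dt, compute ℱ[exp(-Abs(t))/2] 1/(ν^2 + 1)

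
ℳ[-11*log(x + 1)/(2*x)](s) 11*pi*csc(pi*s)/(2*(s - 1))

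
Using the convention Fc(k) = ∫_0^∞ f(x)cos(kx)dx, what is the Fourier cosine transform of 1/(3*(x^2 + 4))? pi*exp(-2*k)/12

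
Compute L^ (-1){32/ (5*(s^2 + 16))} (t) 8*sin (4*t)/5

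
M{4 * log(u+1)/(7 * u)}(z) -4 * pi * csc(pi * z)/(7 * z - 7)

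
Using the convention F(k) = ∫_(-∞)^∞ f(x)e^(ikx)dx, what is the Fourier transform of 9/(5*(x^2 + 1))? 9*pi*exp(-Abs(k))/5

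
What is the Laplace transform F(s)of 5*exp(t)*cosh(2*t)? 5*(s - 1)/((s - 1)^2 - 4)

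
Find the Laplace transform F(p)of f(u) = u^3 6/p^4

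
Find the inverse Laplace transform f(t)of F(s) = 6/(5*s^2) 6*t/5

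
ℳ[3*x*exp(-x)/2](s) 3*gamma(s+1)/2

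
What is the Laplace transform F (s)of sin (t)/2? 1/ (2 * (s^2 + 1))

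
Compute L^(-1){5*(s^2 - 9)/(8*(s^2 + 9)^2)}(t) 5*t*cos(3*t)/8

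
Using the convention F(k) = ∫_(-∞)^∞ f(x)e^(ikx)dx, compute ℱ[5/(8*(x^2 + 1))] 5*pi*exp(-Abs(k))/8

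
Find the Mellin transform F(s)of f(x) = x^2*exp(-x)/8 gamma(s + 2)/8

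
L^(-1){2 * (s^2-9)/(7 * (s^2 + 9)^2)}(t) 2 * t * cos(3 * t)/7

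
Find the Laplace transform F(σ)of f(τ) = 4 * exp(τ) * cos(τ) 4 * (σ - 1)/((σ - 1)^2 + 1)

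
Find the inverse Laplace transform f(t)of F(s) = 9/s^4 3*t^3/2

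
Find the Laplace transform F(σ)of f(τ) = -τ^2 -2/σ^3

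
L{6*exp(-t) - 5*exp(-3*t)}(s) 6/(s+1) - 5/(s+3)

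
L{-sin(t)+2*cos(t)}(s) 2*s/(s^2+1) - 1/(s^2+1)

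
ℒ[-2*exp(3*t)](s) -2/(s - 3)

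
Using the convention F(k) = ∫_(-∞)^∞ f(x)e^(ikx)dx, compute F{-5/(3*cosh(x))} -5*pi/(3*cosh(pi*k/2))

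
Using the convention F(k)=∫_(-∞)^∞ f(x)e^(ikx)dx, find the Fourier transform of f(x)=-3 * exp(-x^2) -3 * sqrt(pi) * exp(-k^2/4)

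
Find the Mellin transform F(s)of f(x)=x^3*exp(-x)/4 gamma(s+3)/4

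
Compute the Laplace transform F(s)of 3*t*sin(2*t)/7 12*s/(7*(s^2 + 4)^2)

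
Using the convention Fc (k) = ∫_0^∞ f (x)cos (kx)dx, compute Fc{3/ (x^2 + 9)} pi * exp (-3 * k)/2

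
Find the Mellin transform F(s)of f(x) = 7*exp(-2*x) 7*gamma(s)/2^s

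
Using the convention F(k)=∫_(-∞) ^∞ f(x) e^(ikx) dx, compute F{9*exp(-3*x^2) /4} 3*sqrt(3)*sqrt(pi)*exp(-k^2/12) /4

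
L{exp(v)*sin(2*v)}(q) 2/((q - 1)^2 + 4)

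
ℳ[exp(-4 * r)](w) gamma(w)/4^w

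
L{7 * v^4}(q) 168/q^5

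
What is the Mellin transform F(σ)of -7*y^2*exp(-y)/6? -7*gamma(σ + 2)/6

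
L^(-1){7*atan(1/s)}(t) 7*sin(t)/t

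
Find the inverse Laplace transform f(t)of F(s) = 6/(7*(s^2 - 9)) 2*sinh(3*t)/7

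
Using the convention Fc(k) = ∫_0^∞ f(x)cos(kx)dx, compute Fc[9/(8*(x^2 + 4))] 9*pi*exp(-2*k)/32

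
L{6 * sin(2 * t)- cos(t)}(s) 12/(s^2+4)- s/(s^2+1)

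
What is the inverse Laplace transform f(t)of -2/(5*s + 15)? -2*exp(-3*t)/5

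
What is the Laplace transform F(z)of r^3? 6/z^4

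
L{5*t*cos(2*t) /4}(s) 5*(s^2 - 4) /(4*(s^2 + 4) ^2) 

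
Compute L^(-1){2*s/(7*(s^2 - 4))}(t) 2*cosh(2*t)/7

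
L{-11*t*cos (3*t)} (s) 11*(9 - s^2)/ (s^2 + 9)^2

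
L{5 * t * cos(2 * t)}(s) 5 * (s^2 - 4)/(s^2+4)^2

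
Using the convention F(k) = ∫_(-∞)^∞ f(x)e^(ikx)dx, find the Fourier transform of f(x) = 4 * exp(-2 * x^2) 2 * sqrt(2) * sqrt(pi) * exp(-k^2/8)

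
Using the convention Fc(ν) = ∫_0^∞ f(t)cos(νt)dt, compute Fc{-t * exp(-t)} (ν^2-1)/(ν^2 + 1)^2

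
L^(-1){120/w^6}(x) x^5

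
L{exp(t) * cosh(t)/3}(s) (s - 1)/(3 * s * (s - 2))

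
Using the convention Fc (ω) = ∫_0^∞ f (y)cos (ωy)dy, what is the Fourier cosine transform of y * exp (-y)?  (1 - ω^2)/ (ω^2 + 1)^2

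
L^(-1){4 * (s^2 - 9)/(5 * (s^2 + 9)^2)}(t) 4 * t * cos(3 * t)/5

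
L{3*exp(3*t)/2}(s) 3/(2*(s - 3))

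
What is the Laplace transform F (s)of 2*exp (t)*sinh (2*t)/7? 4/ (7*( (s - 1)^2 - 4))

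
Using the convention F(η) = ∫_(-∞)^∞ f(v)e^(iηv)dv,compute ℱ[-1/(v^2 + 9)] -pi*exp(-3*Abs(η))/3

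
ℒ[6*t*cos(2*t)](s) 6*(s^2-4) /(s^2 + 4) ^2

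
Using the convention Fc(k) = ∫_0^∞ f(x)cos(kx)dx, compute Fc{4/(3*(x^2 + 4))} pi*exp(-2*k)/3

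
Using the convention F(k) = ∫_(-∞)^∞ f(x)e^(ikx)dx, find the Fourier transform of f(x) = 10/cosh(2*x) 5*pi/cosh(pi*k/4)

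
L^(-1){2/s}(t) 2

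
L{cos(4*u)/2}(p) p/(2*(p^2+16))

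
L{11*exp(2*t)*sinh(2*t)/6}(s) 11/(3*s*(s - 4))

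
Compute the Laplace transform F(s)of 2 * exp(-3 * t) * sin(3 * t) 6/((s+3)^2+9)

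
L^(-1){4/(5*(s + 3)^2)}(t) 4*t*exp(-3*t)/5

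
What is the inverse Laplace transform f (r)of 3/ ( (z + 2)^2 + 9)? exp (-2*r)*sin (3*r)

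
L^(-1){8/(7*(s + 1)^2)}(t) 8*t*exp(-t)/7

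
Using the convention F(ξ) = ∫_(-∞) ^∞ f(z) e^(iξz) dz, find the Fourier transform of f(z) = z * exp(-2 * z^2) sqrt(2) * I * sqrt(pi) * ξ * exp(-ξ^2/8) /8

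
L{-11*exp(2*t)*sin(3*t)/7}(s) -33/(7*(s - 2)^2 + 63)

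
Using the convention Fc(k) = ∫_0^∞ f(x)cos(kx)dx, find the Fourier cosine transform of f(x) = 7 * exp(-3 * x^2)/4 7 * sqrt(3) * sqrt(pi) * exp(-k^2/12)/24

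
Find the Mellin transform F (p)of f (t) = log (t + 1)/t -pi * csc (pi * p)/ (p - 1)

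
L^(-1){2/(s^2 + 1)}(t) 2*sin(t)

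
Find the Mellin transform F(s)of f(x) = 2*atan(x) -pi*sec(pi*s/2)/s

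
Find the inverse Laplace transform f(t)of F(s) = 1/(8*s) 1/8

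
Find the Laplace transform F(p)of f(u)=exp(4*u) 1/(p - 4)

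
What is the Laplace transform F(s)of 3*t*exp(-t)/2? 3/(2*(s+1)^2)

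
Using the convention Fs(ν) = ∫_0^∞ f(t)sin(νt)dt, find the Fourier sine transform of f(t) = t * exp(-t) 2 * ν/(ν^2 + 1)^2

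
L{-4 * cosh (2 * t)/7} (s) -4 * s/ (7 * s^2-28)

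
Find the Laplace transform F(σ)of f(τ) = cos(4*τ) σ/(σ^2 + 16)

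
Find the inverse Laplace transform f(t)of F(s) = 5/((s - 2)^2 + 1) 5 * exp(2 * t) * sin(t)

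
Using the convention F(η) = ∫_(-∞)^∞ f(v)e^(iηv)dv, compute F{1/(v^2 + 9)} pi*exp(-3*Abs(η))/3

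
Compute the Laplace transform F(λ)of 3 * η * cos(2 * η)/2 3 * (λ^2 - 4)/(2 * (λ^2+4)^2)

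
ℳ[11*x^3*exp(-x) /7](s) 11*gamma(s + 3) /7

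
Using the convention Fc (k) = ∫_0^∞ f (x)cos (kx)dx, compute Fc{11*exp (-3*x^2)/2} 11*sqrt (3)*sqrt (pi)*exp (-k^2/12)/12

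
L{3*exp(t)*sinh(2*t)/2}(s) 3/((s - 1)^2 - 4)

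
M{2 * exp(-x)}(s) 2 * gamma(s)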